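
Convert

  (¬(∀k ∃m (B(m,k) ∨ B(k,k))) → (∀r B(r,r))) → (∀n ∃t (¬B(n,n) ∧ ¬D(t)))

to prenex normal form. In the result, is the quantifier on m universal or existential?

universal

Rewrite implications/biconditionals: A → B as ¬A ∨ B.
  ¬(¬¬(∀k ∃m (B(m,k) ∨ B(k,k))) ∨ (∀r B(r,r))) ∨ (∀n ∃t (¬B(n,n) ∧ ¬D(t)))
Move each ¬ inward, flipping quantifiers it crosses:
  (∃k ∀m (¬B(m,k) ∧ ¬B(k,k))) ∧ (∃r ¬B(r,r)) ∨ (∀n ∃t (¬B(n,n) ∧ ¬D(t)))
All bound variables are already distinct, so no renaming is needed.
Finally move all quantifiers to the prefix:
  ∃k ∀m ∃r ∀n ∃t (¬B(m,k) ∧ ¬B(k,k) ∧ ¬B(r,r) ∨ ¬B(n,n) ∧ ¬D(t))
The quantifier ∃m sits under an odd number of negations (counting the antecedent side of each →), so it flips to ∀m.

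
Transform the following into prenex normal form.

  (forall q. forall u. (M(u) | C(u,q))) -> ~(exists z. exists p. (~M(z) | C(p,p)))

exists q. exists u. forall z. forall p. (~M(u) & ~C(u,q) | M(z) & ~C(p,p))

Eliminate → and ↔ using ¬ and ∨.
  ~(forall q. forall u. (M(u) | C(u,q))) | ~(exists z. exists p. (~M(z) | C(p,p)))
Push ¬ through the quantifiers and connectives to reach negation normal form:
  (exists q. exists u. (~M(u) & ~C(u,q))) | (forall z. forall p. (M(z) & ~C(p,p)))
All bound variables are already distinct, so no renaming is needed.
Finally move all quantifiers to the prefix:
  exists q. exists u. forall z. forall p. (~M(u) & ~C(u,q) | M(z) & ~C(p,p))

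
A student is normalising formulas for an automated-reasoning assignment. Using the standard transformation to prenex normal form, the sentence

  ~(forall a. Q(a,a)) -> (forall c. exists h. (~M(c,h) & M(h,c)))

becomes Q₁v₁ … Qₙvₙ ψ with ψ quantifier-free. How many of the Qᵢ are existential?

1

First replace A → B with ¬A ∨ B.
  ~~(forall a. Q(a,a)) | (forall c. exists h. (~M(c,h) & M(h,c)))
Drive negations inward (¬∀x A ≡ ∃x ¬A, ¬∃x A ≡ ∀x ¬A, De Morgan for ∧/∨):
  (forall a. Q(a,a)) | (forall c. exists h. (~M(c,h) & M(h,c)))
Pull the quantifiers to the front (each side's bound variable is not free in the other side):
  forall a. forall c. exists h. (Q(a,a) | ~M(c,h) & M(h,c))
The prefix is forall a forall c exists h: 2 universal, 1 existential.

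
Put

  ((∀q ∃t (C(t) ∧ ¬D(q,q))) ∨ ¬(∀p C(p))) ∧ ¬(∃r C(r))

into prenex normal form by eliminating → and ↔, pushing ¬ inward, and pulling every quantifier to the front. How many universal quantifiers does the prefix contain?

Move each ¬ inward, flipping quantifiers it crosses:
  ((∀q ∃t (C(t) ∧ ¬D(q,q))) ∨ (∃p ¬C(p))) ∧ (∀r ¬C(r))
All bound variables are already distinct, so no renaming is needed.
Pull the quantifiers to the front (each side's bound variable is not free in the other side):
  ∀q ∃t ∃p ∀r ((C(t) ∧ ¬D(q,q) ∨ ¬C(p)) ∧ ¬C(r))
The prefix is ∀q ∃t ∃p ∀r: 2 universal, 2 existential.

2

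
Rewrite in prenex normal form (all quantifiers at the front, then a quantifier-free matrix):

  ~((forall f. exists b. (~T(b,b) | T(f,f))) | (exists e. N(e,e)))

Drive negations inward (¬∀x A ≡ ∃x ¬A, ¬∃x A ≡ ∀x ¬A, De Morgan for ∧/∨):
  (exists f. forall b. (T(b,b) & ~T(f,f))) & (forall e. ~N(e,e))
All bound variables are already distinct, so no renaming is needed.
Extract every quantifier outward, since the variables are now distinct and don't occur free across branches:
  exists f. forall b. forall e. (T(b,b) & ~T(f,f) & ~N(e,e))

exists f. forall b. forall e. (T(b,b) & ~T(f,f) & ~N(e,e))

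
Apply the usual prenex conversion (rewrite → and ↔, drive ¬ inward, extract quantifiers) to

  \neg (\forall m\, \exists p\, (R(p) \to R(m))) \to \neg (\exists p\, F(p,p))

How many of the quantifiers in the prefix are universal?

2

Rewrite implications/biconditionals: A → B as ¬A ∨ B.
  \neg \neg (\forall m\, \exists p\, (\neg R(p) \lor R(m))) \lor \neg (\exists p\, F(p,p))
Drive negations inward (¬∀x A ≡ ∃x ¬A, ¬∃x A ≡ ∀x ¬A, De Morgan for ∧/∨):
  (\forall m\, \exists p\, (\neg R(p) \lor R(m))) \lor (\forall p\, \neg F(p,p))
Rename bound variables to avoid capture: p↦x1.
  (\forall m\, \exists p\, (\neg R(p) \lor R(m))) \lor (\forall x1\, \neg F(x1,x1))
Pull the quantifiers to the front (each side's bound variable is not free in the other side):
  \forall m\, \exists p\, \forall x1\, (\neg R(p) \lor R(m) \lor \neg F(x1,x1))
The prefix is \forall m \exists p \forall x1: 2 universal, 1 existential.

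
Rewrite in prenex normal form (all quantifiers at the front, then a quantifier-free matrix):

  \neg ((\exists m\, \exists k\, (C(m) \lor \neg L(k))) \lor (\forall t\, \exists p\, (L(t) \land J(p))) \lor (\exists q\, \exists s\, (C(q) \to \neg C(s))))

\forall m\, \forall k\, \exists t\, \forall p\, \forall q\, \forall s\, (\neg C(m) \land L(k) \land (\neg L(t) \lor \neg J(p)) \land C(q) \land C(s))

Rewrite implications/biconditionals: A → B as ¬A ∨ B.
  \neg ((\exists m\, \exists k\, (C(m) \lor \neg L(k))) \lor (\forall t\, \exists p\, (L(t) \land J(p))) \lor (\exists q\, \exists s\, (\neg C(q) \lor \neg C(s))))
Drive negations inward (¬∀x A ≡ ∃x ¬A, ¬∃x A ≡ ∀x ¬A, De Morgan for ∧/∨):
  (\forall m\, \forall k\, (\neg C(m) \land L(k))) \land (\exists t\, \forall p\, (\neg L(t) \lor \neg J(p))) \land (\forall q\, \forall s\, (C(q) \land C(s)))
All bound variables are already distinct, so no renaming is needed.
Pull the quantifiers to the front (each side's bound variable is not free in the other side):
  \forall m\, \forall k\, \exists t\, \forall p\, \forall q\, \forall s\, (\neg C(m) \land L(k) \land (\neg L(t) \lor \neg J(p)) \land C(q) \land C(s))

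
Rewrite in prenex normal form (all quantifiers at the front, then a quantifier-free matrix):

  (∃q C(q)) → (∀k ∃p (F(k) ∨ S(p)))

∀q ∀k ∃p (¬C(q) ∨ F(k) ∨ S(p))

Eliminate → and ↔ using ¬ and ∨.
  ¬(∃q C(q)) ∨ (∀k ∃p (F(k) ∨ S(p)))
Drive negations inward (¬∀x A ≡ ∃x ¬A, ¬∃x A ≡ ∀x ¬A, De Morgan for ∧/∨):
  (∀q ¬C(q)) ∨ (∀k ∃p (F(k) ∨ S(p)))
All bound variables are already distinct, so no renaming is needed.
Extract every quantifier outward, since the variables are now distinct and don't occur free across branches:
  ∀q ∀k ∃p (¬C(q) ∨ F(k) ∨ S(p))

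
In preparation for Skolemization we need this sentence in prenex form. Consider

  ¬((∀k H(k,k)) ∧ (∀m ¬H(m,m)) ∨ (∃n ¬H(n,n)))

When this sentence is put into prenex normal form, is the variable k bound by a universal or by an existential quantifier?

existential

Push ¬ through the quantifiers and connectives to reach negation normal form:
  ((∃k ¬H(k,k)) ∨ (∃m H(m,m))) ∧ (∀n H(n,n))
Finally move all quantifiers to the prefix:
  ∃k ∃m ∀n ((¬H(k,k) ∨ H(m,m)) ∧ H(n,n))
The quantifier ∀k sits under an odd number of negations, so it flips to ∃k.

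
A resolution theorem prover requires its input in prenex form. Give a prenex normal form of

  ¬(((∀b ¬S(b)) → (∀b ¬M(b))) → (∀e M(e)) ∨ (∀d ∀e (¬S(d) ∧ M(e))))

∃b ∀a ∃e ∃d ∃y1 ((S(b) ∨ ¬M(a)) ∧ ¬M(e) ∧ (S(d) ∨ ¬M(y1)))

Rewrite implications/biconditionals: A → B as ¬A ∨ B.
  ¬(¬(¬(∀b ¬S(b)) ∨ (∀b ¬M(b))) ∨ (∀e M(e)) ∨ (∀d ∀e (¬S(d) ∧ M(e))))
Drive negations inward (¬∀x A ≡ ∃x ¬A, ¬∃x A ≡ ∀x ¬A, De Morgan for ∧/∨):
  ((∃b S(b)) ∨ (∀b ¬M(b))) ∧ (∃e ¬M(e)) ∧ (∃d ∃e (S(d) ∨ ¬M(e)))
Rename bound variables to avoid capture: b↦a, e↦y1.
  ((∃b S(b)) ∨ (∀a ¬M(a))) ∧ (∃e ¬M(e)) ∧ (∃d ∃y1 (S(d) ∨ ¬M(y1)))
Finally move all quantifiers to the prefix:
  ∃b ∀a ∃e ∃d ∃y1 ((S(b) ∨ ¬M(a)) ∧ ¬M(e) ∧ (S(d) ∨ ¬M(y1)))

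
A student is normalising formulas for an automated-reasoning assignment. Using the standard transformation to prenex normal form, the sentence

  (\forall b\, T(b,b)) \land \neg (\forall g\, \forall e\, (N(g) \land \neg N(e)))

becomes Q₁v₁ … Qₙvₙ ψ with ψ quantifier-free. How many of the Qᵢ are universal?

Push ¬ through the quantifiers and connectives to reach negation normal form:
  (\forall b\, T(b,b)) \land (\exists g\, \exists e\, (\neg N(g) \lor N(e)))
All bound variables are already distinct, so no renaming is needed.
Pull the quantifiers to the front (each side's bound variable is not free in the other side):
  \forall b\, \exists g\, \exists e\, (T(b,b) \land (\neg N(g) \lor N(e)))
The prefix is \forall b \exists g \exists e: 1 universal, 2 existential.

1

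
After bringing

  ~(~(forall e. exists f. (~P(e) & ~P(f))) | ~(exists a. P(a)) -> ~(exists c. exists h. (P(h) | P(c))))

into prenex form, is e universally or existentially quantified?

Rewrite implications/biconditionals: A → B as ¬A ∨ B.
  ~(~(~(forall e. exists f. (~P(e) & ~P(f))) | ~(exists a. P(a))) | ~(exists c. exists h. (P(h) | P(c))))
Drive negations inward (¬∀x A ≡ ∃x ¬A, ¬∃x A ≡ ∀x ¬A, De Morgan for ∧/∨):
  ((exists e. forall f. (P(e) | P(f))) | (forall a. ~P(a))) & (exists c. exists h. (P(h) | P(c)))
All bound variables are already distinct, so no renaming is needed.
Pull the quantifiers to the front (each side's bound variable is not free in the other side):
  exists e. forall f. forall a. exists c. exists h. ((P(e) | P(f) | ~P(a)) & (P(h) | P(c)))
The quantifier forall e sits under an odd number of negations (counting the antecedent side of each →), so it flips to exists e.

existential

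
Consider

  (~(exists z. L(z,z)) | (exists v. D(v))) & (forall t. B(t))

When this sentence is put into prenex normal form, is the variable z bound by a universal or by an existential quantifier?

Move each ¬ inward, flipping quantifiers it crosses:
  ((forall z. ~L(z,z)) | (exists v. D(v))) & (forall t. B(t))
All bound variables are already distinct, so no renaming is needed.
Extract every quantifier outward, since the variables are now distinct and don't occur free across branches:
  forall z. exists v. forall t. ((~L(z,z) | D(v)) & B(t))
The quantifier exists z sits under an odd number of negations, so it flips to forall z.

universal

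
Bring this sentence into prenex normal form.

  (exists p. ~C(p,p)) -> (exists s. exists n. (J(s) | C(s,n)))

forall p. exists s. exists n. (C(p,p) | J(s) | C(s,n))

Eliminate → and ↔ using ¬ and ∨.
  ~(exists p. ~C(p,p)) | (exists s. exists n. (J(s) | C(s,n)))
Move each ¬ inward, flipping quantifiers it crosses:
  (forall p. C(p,p)) | (exists s. exists n. (J(s) | C(s,n)))
All bound variables are already distinct, so no renaming is needed.
Extract every quantifier outward, since the variables are now distinct and don't occur free across branches:
  forall p. exists s. exists n. (C(p,p) | J(s) | C(s,n))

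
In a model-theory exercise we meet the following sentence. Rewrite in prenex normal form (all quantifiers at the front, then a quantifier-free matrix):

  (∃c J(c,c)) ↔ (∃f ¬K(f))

∀c ∃f ∀z1 ∃q ((¬J(c,c) ∨ ¬K(f)) ∧ (K(z1) ∨ J(q,q)))

Eliminate → and ↔ using ¬ and ∨; A ↔ B as (¬A ∨ B) ∧ (¬B ∨ A).
  (¬(∃c J(c,c)) ∨ (∃f ¬K(f))) ∧ (¬(∃f ¬K(f)) ∨ (∃c J(c,c)))
Drive negations inward (¬∀x A ≡ ∃x ¬A, ¬∃x A ≡ ∀x ¬A, De Morgan for ∧/∨):
  ((∀c ¬J(c,c)) ∨ (∃f ¬K(f))) ∧ ((∀f K(f)) ∨ (∃c J(c,c)))
Give each quantifier a distinct variable: f↦z1, c↦q.
  ((∀c ¬J(c,c)) ∨ (∃f ¬K(f))) ∧ ((∀z1 K(z1)) ∨ (∃q J(q,q)))
Pull the quantifiers to the front (each side's bound variable is not free in the other side):
  ∀c ∃f ∀z1 ∃q ((¬J(c,c) ∨ ¬K(f)) ∧ (K(z1) ∨ J(q,q)))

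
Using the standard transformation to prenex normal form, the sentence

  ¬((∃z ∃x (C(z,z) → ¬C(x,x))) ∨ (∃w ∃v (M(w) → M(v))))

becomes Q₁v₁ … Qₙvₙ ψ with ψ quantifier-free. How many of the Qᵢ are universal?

4

First replace A → B with ¬A ∨ B.
  ¬((∃z ∃x (¬C(z,z) ∨ ¬C(x,x))) ∨ (∃w ∃v (¬M(w) ∨ M(v))))
Push ¬ through the quantifiers and connectives to reach negation normal form:
  (∀z ∀x (C(z,z) ∧ C(x,x))) ∧ (∀w ∀v (M(w) ∧ ¬M(v)))
All bound variables are already distinct, so no renaming is needed.
Pull the quantifiers to the front (each side's bound variable is not free in the other side):
  ∀z ∀x ∀w ∀v (C(z,z) ∧ C(x,x) ∧ M(w) ∧ ¬M(v))
The prefix is ∀z ∀x ∀w ∀v: 4 universal, 0 existential.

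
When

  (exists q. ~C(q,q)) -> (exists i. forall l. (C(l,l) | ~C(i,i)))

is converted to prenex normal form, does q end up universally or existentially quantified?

Eliminate → and ↔ using ¬ and ∨.
  ~(exists q. ~C(q,q)) | (exists i. forall l. (C(l,l) | ~C(i,i)))
Push ¬ through the quantifiers and connectives to reach negation normal form:
  (forall q. C(q,q)) | (exists i. forall l. (C(l,l) | ~C(i,i)))
All bound variables are already distinct, so no renaming is needed.
Finally move all quantifiers to the prefix:
  forall q. exists i. forall l. (C(q,q) | C(l,l) | ~C(i,i))
The quantifier exists q sits under an odd number of negations (counting the antecedent side of each →), so it flips to forall q.

universal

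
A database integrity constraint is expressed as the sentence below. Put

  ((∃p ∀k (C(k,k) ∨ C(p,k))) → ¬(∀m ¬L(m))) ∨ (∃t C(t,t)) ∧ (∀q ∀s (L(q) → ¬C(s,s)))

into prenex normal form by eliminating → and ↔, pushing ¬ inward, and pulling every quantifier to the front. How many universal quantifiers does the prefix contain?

3

Rewrite implications/biconditionals: A → B as ¬A ∨ B.
  ¬(∃p ∀k (C(k,k) ∨ C(p,k))) ∨ ¬(∀m ¬L(m)) ∨ (∃t C(t,t)) ∧ (∀q ∀s (¬L(q) ∨ ¬C(s,s)))
Move each ¬ inward, flipping quantifiers it crosses:
  (∀p ∃k (¬C(k,k) ∧ ¬C(p,k))) ∨ (∃m L(m)) ∨ (∃t C(t,t)) ∧ (∀q ∀s (¬L(q) ∨ ¬C(s,s)))
All bound variables are already distinct, so no renaming is needed.
Finally move all quantifiers to the prefix:
  ∀p ∃k ∃m ∃t ∀q ∀s (¬C(k,k) ∧ ¬C(p,k) ∨ L(m) ∨ C(t,t) ∧ (¬L(q) ∨ ¬C(s,s)))
The prefix is ∀p ∃k ∃m ∃t ∀q ∀s: 3 universal, 3 existential.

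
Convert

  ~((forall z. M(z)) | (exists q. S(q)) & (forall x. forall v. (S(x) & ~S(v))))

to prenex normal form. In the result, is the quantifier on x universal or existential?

Drive negations inward (¬∀x A ≡ ∃x ¬A, ¬∃x A ≡ ∀x ¬A, De Morgan for ∧/∨):
  (exists z. ~M(z)) & ((forall q. ~S(q)) | (exists x. exists v. (~S(x) | S(v))))
All bound variables are already distinct, so no renaming is needed.
Pull the quantifiers to the front (each side's bound variable is not free in the other side):
  exists z. forall q. exists x. exists v. (~M(z) & (~S(q) | ~S(x) | S(v)))
The quantifier forall x sits under an odd number of negations, so it flips to exists x.

existential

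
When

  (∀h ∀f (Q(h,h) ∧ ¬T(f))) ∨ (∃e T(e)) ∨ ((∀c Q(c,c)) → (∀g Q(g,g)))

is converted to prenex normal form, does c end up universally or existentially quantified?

existential

Eliminate → and ↔ using ¬ and ∨.
  (∀h ∀f (Q(h,h) ∧ ¬T(f))) ∨ (∃e T(e)) ∨ ¬(∀c Q(c,c)) ∨ (∀g Q(g,g))
Drive negations inward (¬∀x A ≡ ∃x ¬A, ¬∃x A ≡ ∀x ¬A, De Morgan for ∧/∨):
  (∀h ∀f (Q(h,h) ∧ ¬T(f))) ∨ (∃e T(e)) ∨ (∃c ¬Q(c,c)) ∨ (∀g Q(g,g))
Extract every quantifier outward, since the variables are now distinct and don't occur free across branches:
  ∀h ∀f ∃e ∃c ∀g (Q(h,h) ∧ ¬T(f) ∨ T(e) ∨ ¬Q(c,c) ∨ Q(g,g))
The quantifier ∀c sits under an odd number of negations (counting the antecedent side of each →), so it flips to ∃c.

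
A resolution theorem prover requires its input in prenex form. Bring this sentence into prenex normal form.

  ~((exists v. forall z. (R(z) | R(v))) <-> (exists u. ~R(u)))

Rewrite implications/biconditionals: A → B as ¬A ∨ B; A ↔ B as (¬A ∨ B) ∧ (¬B ∨ A).
  ~((~(exists v. forall z. (R(z) | R(v))) | (exists u. ~R(u))) & (~(exists u. ~R(u)) | (exists v. forall z. (R(z) | R(v)))))
Drive negations inward (¬∀x A ≡ ∃x ¬A, ¬∃x A ≡ ∀x ¬A, De Morgan for ∧/∨):
  (exists v. forall z. (R(z) | R(v))) & (forall u. R(u)) | (exists u. ~R(u)) & (forall v. exists z. (~R(z) & ~R(v)))
Rename bound variables to avoid capture: u↦x1, v↦w, z↦y1.
  (exists v. forall z. (R(z) | R(v))) & (forall u. R(u)) | (exists x1. ~R(x1)) & (forall w. exists y1. (~R(y1) & ~R(w)))
Finally move all quantifiers to the prefix:
  exists v. forall z. forall u. exists x1. forall w. exists y1. ((R(z) | R(v)) & R(u) | ~R(x1) & ~R(y1) & ~R(w))

exists v. forall z. forall u. exists x1. forall w. exists y1. ((R(z) | R(v)) & R(u) | ~R(x1) & ~R(y1) & ~R(w))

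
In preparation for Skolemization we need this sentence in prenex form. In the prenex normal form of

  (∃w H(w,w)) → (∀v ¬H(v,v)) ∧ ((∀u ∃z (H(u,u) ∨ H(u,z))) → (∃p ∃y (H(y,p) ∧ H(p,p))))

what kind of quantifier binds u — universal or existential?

Eliminate → and ↔ using ¬ and ∨.
  ¬(∃w H(w,w)) ∨ (∀v ¬H(v,v)) ∧ (¬(∀u ∃z (H(u,u) ∨ H(u,z))) ∨ (∃p ∃y (H(y,p) ∧ H(p,p))))
Push ¬ through the quantifiers and connectives to reach negation normal form:
  (∀w ¬H(w,w)) ∨ (∀v ¬H(v,v)) ∧ ((∃u ∀z (¬H(u,u) ∧ ¬H(u,z))) ∨ (∃p ∃y (H(y,p) ∧ H(p,p))))
Pull the quantifiers to the front (each side's bound variable is not free in the other side):
  ∀w ∀v ∃u ∀z ∃p ∃y (¬H(w,w) ∨ ¬H(v,v) ∧ (¬H(u,u) ∧ ¬H(u,z) ∨ H(y,p) ∧ H(p,p)))
The quantifier ∀u sits under an odd number of negations (counting the antecedent side of each →), so it flips to ∃u.

existential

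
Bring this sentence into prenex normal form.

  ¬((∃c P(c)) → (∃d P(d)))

∃c ∀d (P(c) ∧ ¬P(d))

First replace A → B with ¬A ∨ B.
  ¬(¬(∃c P(c)) ∨ (∃d P(d)))
Move each ¬ inward, flipping quantifiers it crosses:
  (∃c P(c)) ∧ (∀d ¬P(d))
All bound variables are already distinct, so no renaming is needed.
Extract every quantifier outward, since the variables are now distinct and don't occur free across branches:
  ∃c ∀d (P(c) ∧ ¬P(d))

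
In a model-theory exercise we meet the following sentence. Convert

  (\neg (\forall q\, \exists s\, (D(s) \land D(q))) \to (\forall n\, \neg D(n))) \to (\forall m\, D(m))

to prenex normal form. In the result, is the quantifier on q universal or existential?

Rewrite implications/biconditionals: A → B as ¬A ∨ B.
  \neg (\neg \neg (\forall q\, \exists s\, (D(s) \land D(q))) \lor (\forall n\, \neg D(n))) \lor (\forall m\, D(m))
Push ¬ through the quantifiers and connectives to reach negation normal form:
  (\exists q\, \forall s\, (\neg D(s) \lor \neg D(q))) \land (\exists n\, D(n)) \lor (\forall m\, D(m))
Extract every quantifier outward, since the variables are now distinct and don't occur free across branches:
  \exists q\, \forall s\, \exists n\, \forall m\, ((\neg D(s) \lor \neg D(q)) \land D(n) \lor D(m))
The quantifier \forall q sits under an odd number of negations (counting the antecedent side of each →), so it flips to \exists q.

existential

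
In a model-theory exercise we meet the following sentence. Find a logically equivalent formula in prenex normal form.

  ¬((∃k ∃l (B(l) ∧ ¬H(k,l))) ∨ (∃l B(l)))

∀k ∀l ∀v1 ((¬B(l) ∨ H(k,l)) ∧ ¬B(v1))

Move each ¬ inward, flipping quantifiers it crosses:
  (∀k ∀l (¬B(l) ∨ H(k,l))) ∧ (∀l ¬B(l))
Standardize variables apart so no two quantifiers bind the same name: l↦v1.
  (∀k ∀l (¬B(l) ∨ H(k,l))) ∧ (∀v1 ¬B(v1))
Finally move all quantifiers to the prefix:
  ∀k ∀l ∀v1 ((¬B(l) ∨ H(k,l)) ∧ ¬B(v1))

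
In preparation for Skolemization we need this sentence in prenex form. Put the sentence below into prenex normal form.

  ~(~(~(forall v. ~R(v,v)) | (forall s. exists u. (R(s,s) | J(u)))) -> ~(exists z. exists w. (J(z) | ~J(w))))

Rewrite implications/biconditionals: A → B as ¬A ∨ B.
  ~(~~(~(forall v. ~R(v,v)) | (forall s. exists u. (R(s,s) | J(u)))) | ~(exists z. exists w. (J(z) | ~J(w))))
Push ¬ through the quantifiers and connectives to reach negation normal form:
  (forall v. ~R(v,v)) & (exists s. forall u. (~R(s,s) & ~J(u))) & (exists z. exists w. (J(z) | ~J(w)))
All bound variables are already distinct, so no renaming is needed.
Pull the quantifiers to the front (each side's bound variable is not free in the other side):
  forall v. exists s. forall u. exists z. exists w. (~R(v,v) & ~R(s,s) & ~J(u) & (J(z) | ~J(w)))

forall v. exists s. forall u. exists z. exists w. (~R(v,v) & ~R(s,s) & ~J(u) & (J(z) | ~J(w)))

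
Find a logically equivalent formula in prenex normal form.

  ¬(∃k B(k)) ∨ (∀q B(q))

∀k ∀q (¬B(k) ∨ B(q))

Move each ¬ inward, flipping quantifiers it crosses:
  (∀k ¬B(k)) ∨ (∀q B(q))
Finally move all quantifiers to the prefix:
  ∀k ∀q (¬B(k) ∨ B(q))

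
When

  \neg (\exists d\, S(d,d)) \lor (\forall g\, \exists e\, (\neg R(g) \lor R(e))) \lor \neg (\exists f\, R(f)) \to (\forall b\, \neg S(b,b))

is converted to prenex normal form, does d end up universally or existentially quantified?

existential

Rewrite implications/biconditionals: A → B as ¬A ∨ B.
  \neg (\neg (\exists d\, S(d,d)) \lor (\forall g\, \exists e\, (\neg R(g) \lor R(e))) \lor \neg (\exists f\, R(f))) \lor (\forall b\, \neg S(b,b))
Move each ¬ inward, flipping quantifiers it crosses:
  (\exists d\, S(d,d)) \land (\exists g\, \forall e\, (R(g) \land \neg R(e))) \land (\exists f\, R(f)) \lor (\forall b\, \neg S(b,b))
Finally move all quantifiers to the prefix:
  \exists d\, \exists g\, \forall e\, \exists f\, \forall b\, (S(d,d) \land R(g) \land \neg R(e) \land R(f) \lor \neg S(b,b))
The quantifier \exists d sits under an even number of negations (counting the antecedent side of each →), so it remains existential.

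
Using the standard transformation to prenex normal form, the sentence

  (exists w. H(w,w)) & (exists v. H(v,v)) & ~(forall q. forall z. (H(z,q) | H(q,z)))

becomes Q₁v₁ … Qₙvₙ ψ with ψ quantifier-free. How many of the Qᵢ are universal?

Push ¬ through the quantifiers and connectives to reach negation normal form:
  (exists w. H(w,w)) & (exists v. H(v,v)) & (exists q. exists z. (~H(z,q) & ~H(q,z)))
All bound variables are already distinct, so no renaming is needed.
Finally move all quantifiers to the prefix:
  exists w. exists v. exists q. exists z. (H(w,w) & H(v,v) & ~H(z,q) & ~H(q,z))
The prefix is exists w exists v exists q exists z: 0 universal, 4 existential.

0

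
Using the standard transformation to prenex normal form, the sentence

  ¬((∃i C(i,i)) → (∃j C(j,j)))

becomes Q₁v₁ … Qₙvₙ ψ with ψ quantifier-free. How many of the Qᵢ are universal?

First replace A → B with ¬A ∨ B.
  ¬(¬(∃i C(i,i)) ∨ (∃j C(j,j)))
Push ¬ through the quantifiers and connectives to reach negation normal form:
  (∃i C(i,i)) ∧ (∀j ¬C(j,j))
All bound variables are already distinct, so no renaming is needed.
Finally move all quantifiers to the prefix:
  ∃i ∀j (C(i,i) ∧ ¬C(j,j))
The prefix is ∃i ∀j: 1 universal, 1 existential.

1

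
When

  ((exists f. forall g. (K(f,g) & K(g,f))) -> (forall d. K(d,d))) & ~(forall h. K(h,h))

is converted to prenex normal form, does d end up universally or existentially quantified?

universal

Rewrite implications/biconditionals: A → B as ¬A ∨ B.
  (~(exists f. forall g. (K(f,g) & K(g,f))) | (forall d. K(d,d))) & ~(forall h. K(h,h))
Push ¬ through the quantifiers and connectives to reach negation normal form:
  ((forall f. exists g. (~K(f,g) | ~K(g,f))) | (forall d. K(d,d))) & (exists h. ~K(h,h))
All bound variables are already distinct, so no renaming is needed.
Finally move all quantifiers to the prefix:
  forall f. exists g. forall d. exists h. ((~K(f,g) | ~K(g,f) | K(d,d)) & ~K(h,h))
The quantifier forall d sits under an even number of negations (counting the antecedent side of each →), so it remains universal.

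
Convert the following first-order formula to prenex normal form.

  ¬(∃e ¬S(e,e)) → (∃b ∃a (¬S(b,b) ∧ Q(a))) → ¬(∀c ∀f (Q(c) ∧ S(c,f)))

∃e ∀b ∀a ∃c ∃f (¬S(e,e) ∨ S(b,b) ∨ ¬Q(a) ∨ ¬Q(c) ∨ ¬S(c,f))

First replace A → B with ¬A ∨ B.
  ¬¬(∃e ¬S(e,e)) ∨ ¬(∃b ∃a (¬S(b,b) ∧ Q(a))) ∨ ¬(∀c ∀f (Q(c) ∧ S(c,f)))
Move each ¬ inward, flipping quantifiers it crosses:
  (∃e ¬S(e,e)) ∨ (∀b ∀a (S(b,b) ∨ ¬Q(a))) ∨ (∃c ∃f (¬Q(c) ∨ ¬S(c,f)))
Finally move all quantifiers to the prefix:
  ∃e ∀b ∀a ∃c ∃f (¬S(e,e) ∨ S(b,b) ∨ ¬Q(a) ∨ ¬Q(c) ∨ ¬S(c,f))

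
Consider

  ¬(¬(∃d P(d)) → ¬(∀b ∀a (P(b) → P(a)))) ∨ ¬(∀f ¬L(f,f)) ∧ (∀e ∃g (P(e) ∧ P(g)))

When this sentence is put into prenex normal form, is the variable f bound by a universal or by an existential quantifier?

existential

First replace A → B with ¬A ∨ B.
  ¬(¬¬(∃d P(d)) ∨ ¬(∀b ∀a (¬P(b) ∨ P(a)))) ∨ ¬(∀f ¬L(f,f)) ∧ (∀e ∃g (P(e) ∧ P(g)))
Push ¬ through the quantifiers and connectives to reach negation normal form:
  (∀d ¬P(d)) ∧ (∀b ∀a (¬P(b) ∨ P(a))) ∨ (∃f L(f,f)) ∧ (∀e ∃g (P(e) ∧ P(g)))
All bound variables are already distinct, so no renaming is needed.
Finally move all quantifiers to the prefix:
  ∀d ∀b ∀a ∃f ∀e ∃g (¬P(d) ∧ (¬P(b) ∨ P(a)) ∨ L(f,f) ∧ P(e) ∧ P(g))
The quantifier ∀f sits under an odd number of negations (counting the antecedent side of each →), so it flips to ∃f.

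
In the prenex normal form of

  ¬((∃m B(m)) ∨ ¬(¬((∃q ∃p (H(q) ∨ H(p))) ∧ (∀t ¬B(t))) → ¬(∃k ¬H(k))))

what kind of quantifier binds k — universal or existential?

universal

Eliminate → and ↔ using ¬ and ∨.
  ¬((∃m B(m)) ∨ ¬(¬¬((∃q ∃p (H(q) ∨ H(p))) ∧ (∀t ¬B(t))) ∨ ¬(∃k ¬H(k))))
Move each ¬ inward, flipping quantifiers it crosses:
  (∀m ¬B(m)) ∧ ((∃q ∃p (H(q) ∨ H(p))) ∧ (∀t ¬B(t)) ∨ (∀k H(k)))
Finally move all quantifiers to the prefix:
  ∀m ∃q ∃p ∀t ∀k (¬B(m) ∧ ((H(q) ∨ H(p)) ∧ ¬B(t) ∨ H(k)))
The quantifier ∃k sits under an odd number of negations (counting the antecedent side of each →), so it flips to ∀k.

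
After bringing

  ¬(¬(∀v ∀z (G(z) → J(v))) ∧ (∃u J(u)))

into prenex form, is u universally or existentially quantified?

universal

Rewrite implications/biconditionals: A → B as ¬A ∨ B.
  ¬(¬(∀v ∀z (¬G(z) ∨ J(v))) ∧ (∃u J(u)))
Drive negations inward (¬∀x A ≡ ∃x ¬A, ¬∃x A ≡ ∀x ¬A, De Morgan for ∧/∨):
  (∀v ∀z (¬G(z) ∨ J(v))) ∨ (∀u ¬J(u))
Pull the quantifiers to the front (each side's bound variable is not free in the other side):
  ∀v ∀z ∀u (¬G(z) ∨ J(v) ∨ ¬J(u))
The quantifier ∃u sits under an odd number of negations (counting the antecedent side of each →), so it flips to ∀u.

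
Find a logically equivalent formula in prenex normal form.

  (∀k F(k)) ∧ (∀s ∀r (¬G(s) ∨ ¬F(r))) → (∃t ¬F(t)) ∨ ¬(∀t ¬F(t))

∃k ∃s ∃r ∃t ∃z (¬F(k) ∨ G(s) ∧ F(r) ∨ ¬F(t) ∨ F(z))

First replace A → B with ¬A ∨ B.
  ¬((∀k F(k)) ∧ (∀s ∀r (¬G(s) ∨ ¬F(r)))) ∨ (∃t ¬F(t)) ∨ ¬(∀t ¬F(t))
Drive negations inward (¬∀x A ≡ ∃x ¬A, ¬∃x A ≡ ∀x ¬A, De Morgan for ∧/∨):
  (∃k ¬F(k)) ∨ (∃s ∃r (G(s) ∧ F(r))) ∨ (∃t ¬F(t)) ∨ (∃t F(t))
Rename bound variables to avoid capture: t↦z.
  (∃k ¬F(k)) ∨ (∃s ∃r (G(s) ∧ F(r))) ∨ (∃t ¬F(t)) ∨ (∃z F(z))
Extract every quantifier outward, since the variables are now distinct and don't occur free across branches:
  ∃k ∃s ∃r ∃t ∃z (¬F(k) ∨ G(s) ∧ F(r) ∨ ¬F(t) ∨ F(z))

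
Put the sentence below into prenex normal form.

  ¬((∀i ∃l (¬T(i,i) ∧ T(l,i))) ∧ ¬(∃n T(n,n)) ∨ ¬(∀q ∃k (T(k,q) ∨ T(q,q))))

Push ¬ through the quantifiers and connectives to reach negation normal form:
  ((∃i ∀l (T(i,i) ∨ ¬T(l,i))) ∨ (∃n T(n,n))) ∧ (∀q ∃k (T(k,q) ∨ T(q,q)))
Extract every quantifier outward, since the variables are now distinct and don't occur free across branches:
  ∃i ∀l ∃n ∀q ∃k ((T(i,i) ∨ ¬T(l,i) ∨ T(n,n)) ∧ (T(k,q) ∨ T(q,q)))

∃i ∀l ∃n ∀q ∃k ((T(i,i) ∨ ¬T(l,i) ∨ T(n,n)) ∧ (T(k,q) ∨ T(q,q)))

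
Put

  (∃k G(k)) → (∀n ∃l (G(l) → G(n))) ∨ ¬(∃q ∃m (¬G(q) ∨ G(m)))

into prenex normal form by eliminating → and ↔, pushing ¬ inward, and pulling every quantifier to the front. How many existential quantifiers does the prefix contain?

Rewrite implications/biconditionals: A → B as ¬A ∨ B.
  ¬(∃k G(k)) ∨ (∀n ∃l (¬G(l) ∨ G(n))) ∨ ¬(∃q ∃m (¬G(q) ∨ G(m)))
Push ¬ through the quantifiers and connectives to reach negation normal form:
  (∀k ¬G(k)) ∨ (∀n ∃l (¬G(l) ∨ G(n))) ∨ (∀q ∀m (G(q) ∧ ¬G(m)))
Extract every quantifier outward, since the variables are now distinct and don't occur free across branches:
  ∀k ∀n ∃l ∀q ∀m (¬G(k) ∨ ¬G(l) ∨ G(n) ∨ G(q) ∧ ¬G(m))
The prefix is ∀k ∀n ∃l ∀q ∀m: 4 universal, 1 existential.

1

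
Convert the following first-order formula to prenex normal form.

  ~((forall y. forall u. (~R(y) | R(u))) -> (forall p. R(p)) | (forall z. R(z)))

Eliminate → and ↔ using ¬ and ∨.
  ~(~(forall y. forall u. (~R(y) | R(u))) | (forall p. R(p)) | (forall z. R(z)))
Drive negations inward (¬∀x A ≡ ∃x ¬A, ¬∃x A ≡ ∀x ¬A, De Morgan for ∧/∨):
  (forall y. forall u. (~R(y) | R(u))) & (exists p. ~R(p)) & (exists z. ~R(z))
All bound variables are already distinct, so no renaming is needed.
Pull the quantifiers to the front (each side's bound variable is not free in the other side):
  forall y. forall u. exists p. exists z. ((~R(y) | R(u)) & ~R(p) & ~R(z))

forall y. forall u. exists p. exists z. ((~R(y) | R(u)) & ~R(p) & ~R(z))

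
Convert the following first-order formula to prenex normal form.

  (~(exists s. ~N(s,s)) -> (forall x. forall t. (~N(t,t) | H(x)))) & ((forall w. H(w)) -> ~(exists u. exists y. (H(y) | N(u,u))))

exists s. forall x. forall t. exists w. forall u. forall y. ((~N(s,s) | ~N(t,t) | H(x)) & (~H(w) | ~H(y) & ~N(u,u)))

Rewrite implications/biconditionals: A → B as ¬A ∨ B.
  (~~(exists s. ~N(s,s)) | (forall x. forall t. (~N(t,t) | H(x)))) & (~(forall w. H(w)) | ~(exists u. exists y. (H(y) | N(u,u))))
Drive negations inward (¬∀x A ≡ ∃x ¬A, ¬∃x A ≡ ∀x ¬A, De Morgan for ∧/∨):
  ((exists s. ~N(s,s)) | (forall x. forall t. (~N(t,t) | H(x)))) & ((exists w. ~H(w)) | (forall u. forall y. (~H(y) & ~N(u,u))))
Pull the quantifiers to the front (each side's bound variable is not free in the other side):
  exists s. forall x. forall t. exists w. forall u. forall y. ((~N(s,s) | ~N(t,t) | H(x)) & (~H(w) | ~H(y) & ~N(u,u)))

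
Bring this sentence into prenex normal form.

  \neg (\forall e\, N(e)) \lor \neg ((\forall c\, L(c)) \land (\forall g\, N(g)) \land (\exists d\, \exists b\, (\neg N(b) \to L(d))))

\exists e\, \exists c\, \exists g\, \forall d\, \forall b\, (\neg N(e) \lor \neg L(c) \lor \neg N(g) \lor \neg N(b) \land \neg L(d))

Rewrite implications/biconditionals: A → B as ¬A ∨ B.
  \neg (\forall e\, N(e)) \lor \neg ((\forall c\, L(c)) \land (\forall g\, N(g)) \land (\exists d\, \exists b\, (\neg \neg N(b) \lor L(d))))
Drive negations inward (¬∀x A ≡ ∃x ¬A, ¬∃x A ≡ ∀x ¬A, De Morgan for ∧/∨):
  (\exists e\, \neg N(e)) \lor (\exists c\, \neg L(c)) \lor (\exists g\, \neg N(g)) \lor (\forall d\, \forall b\, (\neg N(b) \land \neg L(d)))
All bound variables are already distinct, so no renaming is needed.
Finally move all quantifiers to the prefix:
  \exists e\, \exists c\, \exists g\, \forall d\, \forall b\, (\neg N(e) \lor \neg L(c) \lor \neg N(g) \lor \neg N(b) \land \neg L(d))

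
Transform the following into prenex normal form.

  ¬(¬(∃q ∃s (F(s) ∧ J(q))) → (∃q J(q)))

Eliminate → and ↔ using ¬ and ∨.
  ¬(¬¬(∃q ∃s (F(s) ∧ J(q))) ∨ (∃q J(q)))
Drive negations inward (¬∀x A ≡ ∃x ¬A, ¬∃x A ≡ ∀x ¬A, De Morgan for ∧/∨):
  (∀q ∀s (¬F(s) ∨ ¬J(q))) ∧ (∀q ¬J(q))
Rename bound variables to avoid capture: q↦z.
  (∀q ∀s (¬F(s) ∨ ¬J(q))) ∧ (∀z ¬J(z))
Finally move all quantifiers to the prefix:
  ∀q ∀s ∀z ((¬F(s) ∨ ¬J(q)) ∧ ¬J(z))

∀q ∀s ∀z ((¬F(s) ∨ ¬J(q)) ∧ ¬J(z))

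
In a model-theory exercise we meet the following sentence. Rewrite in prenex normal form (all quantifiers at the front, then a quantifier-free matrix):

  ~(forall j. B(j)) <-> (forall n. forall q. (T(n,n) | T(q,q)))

forall j. forall n. forall q. exists y. exists v. exists b. ((B(j) | T(n,n) | T(q,q)) & (~T(y,y) & ~T(v,v) | ~B(b)))

First replace A → B with ¬A ∨ B; A ↔ B as (¬A ∨ B) ∧ (¬B ∨ A).
  (~~(forall j. B(j)) | (forall n. forall q. (T(n,n) | T(q,q)))) & (~(forall n. forall q. (T(n,n) | T(q,q))) | ~(forall j. B(j)))
Move each ¬ inward, flipping quantifiers it crosses:
  ((forall j. B(j)) | (forall n. forall q. (T(n,n) | T(q,q)))) & ((exists n. exists q. (~T(n,n) & ~T(q,q))) | (exists j. ~B(j)))
Give each quantifier a distinct variable: n↦y, q↦v, j↦b.
  ((forall j. B(j)) | (forall n. forall q. (T(n,n) | T(q,q)))) & ((exists y. exists v. (~T(y,y) & ~T(v,v))) | (exists b. ~B(b)))
Pull the quantifiers to the front (each side's bound variable is not free in the other side):
  forall j. forall n. forall q. exists y. exists v. exists b. ((B(j) | T(n,n) | T(q,q)) & (~T(y,y) & ~T(v,v) | ~B(b)))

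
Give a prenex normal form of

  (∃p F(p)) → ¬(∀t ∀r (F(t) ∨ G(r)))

Rewrite implications/biconditionals: A → B as ¬A ∨ B.
  ¬(∃p F(p)) ∨ ¬(∀t ∀r (F(t) ∨ G(r)))
Move each ¬ inward, flipping quantifiers it crosses:
  (∀p ¬F(p)) ∨ (∃t ∃r (¬F(t) ∧ ¬G(r)))
All bound variables are already distinct, so no renaming is needed.
Finally move all quantifiers to the prefix:
  ∀p ∃t ∃r (¬F(p) ∨ ¬F(t) ∧ ¬G(r))

∀p ∃t ∃r (¬F(p) ∨ ¬F(t) ∧ ¬G(r))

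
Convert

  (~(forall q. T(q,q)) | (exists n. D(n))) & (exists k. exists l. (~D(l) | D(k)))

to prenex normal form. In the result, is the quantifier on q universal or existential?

Drive negations inward (¬∀x A ≡ ∃x ¬A, ¬∃x A ≡ ∀x ¬A, De Morgan for ∧/∨):
  ((exists q. ~T(q,q)) | (exists n. D(n))) & (exists k. exists l. (~D(l) | D(k)))
Extract every quantifier outward, since the variables are now distinct and don't occur free across branches:
  exists q. exists n. exists k. exists l. ((~T(q,q) | D(n)) & (~D(l) | D(k)))
The quantifier forall q sits under an odd number of negations, so it flips to exists q.

existential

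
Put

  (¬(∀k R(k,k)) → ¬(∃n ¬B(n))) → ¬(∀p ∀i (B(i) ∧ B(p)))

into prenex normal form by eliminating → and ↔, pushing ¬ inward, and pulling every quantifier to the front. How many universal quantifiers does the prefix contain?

0

Rewrite implications/biconditionals: A → B as ¬A ∨ B.
  ¬(¬¬(∀k R(k,k)) ∨ ¬(∃n ¬B(n))) ∨ ¬(∀p ∀i (B(i) ∧ B(p)))
Push ¬ through the quantifiers and connectives to reach negation normal form:
  (∃k ¬R(k,k)) ∧ (∃n ¬B(n)) ∨ (∃p ∃i (¬B(i) ∨ ¬B(p)))
All bound variables are already distinct, so no renaming is needed.
Extract every quantifier outward, since the variables are now distinct and don't occur free across branches:
  ∃k ∃n ∃p ∃i (¬R(k,k) ∧ ¬B(n) ∨ ¬B(i) ∨ ¬B(p))
The prefix is ∃k ∃n ∃p ∃i: 0 universal, 4 existential.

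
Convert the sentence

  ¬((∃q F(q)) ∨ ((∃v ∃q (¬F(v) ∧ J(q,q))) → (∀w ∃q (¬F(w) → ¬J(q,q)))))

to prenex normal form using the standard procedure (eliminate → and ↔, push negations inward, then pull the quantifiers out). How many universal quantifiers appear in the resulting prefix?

Rewrite implications/biconditionals: A → B as ¬A ∨ B.
  ¬((∃q F(q)) ∨ ¬(∃v ∃q (¬F(v) ∧ J(q,q))) ∨ (∀w ∃q (¬¬F(w) ∨ ¬J(q,q))))
Push ¬ through the quantifiers and connectives to reach negation normal form:
  (∀q ¬F(q)) ∧ (∃v ∃q (¬F(v) ∧ J(q,q))) ∧ (∃w ∀q (¬F(w) ∧ J(q,q)))
Rename bound variables to avoid capture: q↦p, q↦u1.
  (∀q ¬F(q)) ∧ (∃v ∃p (¬F(v) ∧ J(p,p))) ∧ (∃w ∀u1 (¬F(w) ∧ J(u1,u1)))
Finally move all quantifiers to the prefix:
  ∀q ∃v ∃p ∃w ∀u1 (¬F(q) ∧ ¬F(v) ∧ J(p,p) ∧ ¬F(w) ∧ J(u1,u1))
The prefix is ∀q ∃v ∃p ∃w ∀u1: 2 universal, 3 existential.

2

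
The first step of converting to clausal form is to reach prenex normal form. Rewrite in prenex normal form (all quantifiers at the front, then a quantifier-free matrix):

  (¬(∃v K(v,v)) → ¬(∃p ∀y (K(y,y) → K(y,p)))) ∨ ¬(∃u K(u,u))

∃v ∀p ∃y ∀u (K(v,v) ∨ K(y,y) ∧ ¬K(y,p) ∨ ¬K(u,u))

Rewrite implications/biconditionals: A → B as ¬A ∨ B.
  ¬¬(∃v K(v,v)) ∨ ¬(∃p ∀y (¬K(y,y) ∨ K(y,p))) ∨ ¬(∃u K(u,u))
Drive negations inward (¬∀x A ≡ ∃x ¬A, ¬∃x A ≡ ∀x ¬A, De Morgan for ∧/∨):
  (∃v K(v,v)) ∨ (∀p ∃y (K(y,y) ∧ ¬K(y,p))) ∨ (∀u ¬K(u,u))
Finally move all quantifiers to the prefix:
  ∃v ∀p ∃y ∀u (K(v,v) ∨ K(y,y) ∧ ¬K(y,p) ∨ ¬K(u,u))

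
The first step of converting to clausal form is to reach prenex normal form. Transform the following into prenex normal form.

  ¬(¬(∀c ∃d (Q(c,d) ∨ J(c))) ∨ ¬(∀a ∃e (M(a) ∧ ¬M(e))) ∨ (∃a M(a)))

∀c ∃d ∀a ∃e ∀v1 ((Q(c,d) ∨ J(c)) ∧ M(a) ∧ ¬M(e) ∧ ¬M(v1))

Drive negations inward (¬∀x A ≡ ∃x ¬A, ¬∃x A ≡ ∀x ¬A, De Morgan for ∧/∨):
  (∀c ∃d (Q(c,d) ∨ J(c))) ∧ (∀a ∃e (M(a) ∧ ¬M(e))) ∧ (∀a ¬M(a))
Standardize variables apart so no two quantifiers bind the same name: a↦v1.
  (∀c ∃d (Q(c,d) ∨ J(c))) ∧ (∀a ∃e (M(a) ∧ ¬M(e))) ∧ (∀v1 ¬M(v1))
Finally move all quantifiers to the prefix:
  ∀c ∃d ∀a ∃e ∀v1 ((Q(c,d) ∨ J(c)) ∧ M(a) ∧ ¬M(e) ∧ ¬M(v1))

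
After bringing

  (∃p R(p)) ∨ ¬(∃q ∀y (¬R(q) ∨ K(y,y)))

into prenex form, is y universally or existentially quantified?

Drive negations inward (¬∀x A ≡ ∃x ¬A, ¬∃x A ≡ ∀x ¬A, De Morgan for ∧/∨):
  (∃p R(p)) ∨ (∀q ∃y (R(q) ∧ ¬K(y,y)))
All bound variables are already distinct, so no renaming is needed.
Pull the quantifiers to the front (each side's bound variable is not free in the other side):
  ∃p ∀q ∃y (R(p) ∨ R(q) ∧ ¬K(y,y))
The quantifier ∀y sits under an odd number of negations, so it flips to ∃y.

existential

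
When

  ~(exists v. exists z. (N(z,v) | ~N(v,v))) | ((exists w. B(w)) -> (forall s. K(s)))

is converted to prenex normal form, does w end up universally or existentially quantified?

universal

Eliminate → and ↔ using ¬ and ∨.
  ~(exists v. exists z. (N(z,v) | ~N(v,v))) | ~(exists w. B(w)) | (forall s. K(s))
Move each ¬ inward, flipping quantifiers it crosses:
  (forall v. forall z. (~N(z,v) & N(v,v))) | (forall w. ~B(w)) | (forall s. K(s))
Finally move all quantifiers to the prefix:
  forall v. forall z. forall w. forall s. (~N(z,v) & N(v,v) | ~B(w) | K(s))
The quantifier exists w sits under an odd number of negations (counting the antecedent side of each →), so it flips to forall w.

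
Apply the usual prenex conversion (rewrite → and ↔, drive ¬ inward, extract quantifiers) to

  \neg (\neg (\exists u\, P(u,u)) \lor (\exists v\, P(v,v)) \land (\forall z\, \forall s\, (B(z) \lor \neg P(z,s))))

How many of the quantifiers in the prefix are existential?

Drive negations inward (¬∀x A ≡ ∃x ¬A, ¬∃x A ≡ ∀x ¬A, De Morgan for ∧/∨):
  (\exists u\, P(u,u)) \land ((\forall v\, \neg P(v,v)) \lor (\exists z\, \exists s\, (\neg B(z) \land P(z,s))))
All bound variables are already distinct, so no renaming is needed.
Extract every quantifier outward, since the variables are now distinct and don't occur free across branches:
  \exists u\, \forall v\, \exists z\, \exists s\, (P(u,u) \land (\neg P(v,v) \lor \neg B(z) \land P(z,s)))
The prefix is \exists u \forall v \exists z \exists s: 1 universal, 3 existential.

3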